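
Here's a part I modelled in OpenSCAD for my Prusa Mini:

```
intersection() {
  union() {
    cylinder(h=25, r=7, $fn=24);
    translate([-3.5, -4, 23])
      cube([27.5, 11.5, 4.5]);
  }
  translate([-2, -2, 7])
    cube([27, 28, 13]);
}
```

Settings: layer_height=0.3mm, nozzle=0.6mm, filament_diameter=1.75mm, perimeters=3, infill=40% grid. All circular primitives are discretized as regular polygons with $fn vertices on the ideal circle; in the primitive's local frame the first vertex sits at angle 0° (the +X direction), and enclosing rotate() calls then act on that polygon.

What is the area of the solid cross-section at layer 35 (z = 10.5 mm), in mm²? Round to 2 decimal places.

69.51 mm²

At z = 10.5 mm: the r=7 cylinder gives a regular 24-gon of circumradius 7 (constant along its height) (area = (24/2)·7.000²·sin(360°/24) = 152.19 mm²); the cube at (-3.5, -4) is absent (z outside [23, 27.5]); Merging all regions: only the r=7 cylinder is present, so the union is just that shape — area = 152.19 mm²; the cube at (-2, -2) (footprint 27×28) is included at this height (area 756.00 mm²); Taking the intersection: the 27×28 cube at (-2, -2) partially overlaps the result so far; clipping to the common part keeps 69.51 mm² — area = 69.51 mm². Overall, the cross-section is a single solid region. Net area = 69.51 mm².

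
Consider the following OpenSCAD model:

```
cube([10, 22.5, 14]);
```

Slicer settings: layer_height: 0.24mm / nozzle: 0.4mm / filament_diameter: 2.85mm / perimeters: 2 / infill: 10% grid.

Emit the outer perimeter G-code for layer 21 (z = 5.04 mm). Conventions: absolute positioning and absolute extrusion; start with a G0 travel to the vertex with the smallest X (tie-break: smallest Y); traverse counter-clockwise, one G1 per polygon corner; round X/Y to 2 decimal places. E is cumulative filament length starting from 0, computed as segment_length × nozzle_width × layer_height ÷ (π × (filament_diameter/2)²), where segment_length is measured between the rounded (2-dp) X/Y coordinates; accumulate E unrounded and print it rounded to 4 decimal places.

At z = 5.04 mm: the 10×22.5 cube contributes its full rectangle. The outline is a single polygon with 4 vertices. Extrusion per mm of travel: 0.4 × 0.24 / (π × 1.425²) = 0.015048. Accumulating E over each segment gives final E = 0.9781.

G0 X0.00 Y0.00 Z5.04
G1 X10.00 Y0.00 E0.1505
G1 X10.00 Y22.50 E0.4891
G1 X0.00 Y22.50 E0.6396
G1 X0.00 Y0.00 E0.9781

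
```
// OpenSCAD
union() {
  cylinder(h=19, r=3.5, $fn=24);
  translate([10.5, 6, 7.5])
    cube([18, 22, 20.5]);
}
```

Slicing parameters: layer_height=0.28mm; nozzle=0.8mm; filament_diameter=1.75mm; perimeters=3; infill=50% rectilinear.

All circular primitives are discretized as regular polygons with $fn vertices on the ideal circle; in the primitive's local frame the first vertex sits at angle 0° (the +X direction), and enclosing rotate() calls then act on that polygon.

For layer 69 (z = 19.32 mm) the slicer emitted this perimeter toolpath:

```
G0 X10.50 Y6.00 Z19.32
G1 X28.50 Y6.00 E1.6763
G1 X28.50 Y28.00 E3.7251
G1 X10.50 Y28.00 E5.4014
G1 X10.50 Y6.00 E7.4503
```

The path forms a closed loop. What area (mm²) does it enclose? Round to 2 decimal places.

396.00 mm²

Apply the shoelace formula to the sequence of (X, Y) vertices; enclosed area = 396.00 mm².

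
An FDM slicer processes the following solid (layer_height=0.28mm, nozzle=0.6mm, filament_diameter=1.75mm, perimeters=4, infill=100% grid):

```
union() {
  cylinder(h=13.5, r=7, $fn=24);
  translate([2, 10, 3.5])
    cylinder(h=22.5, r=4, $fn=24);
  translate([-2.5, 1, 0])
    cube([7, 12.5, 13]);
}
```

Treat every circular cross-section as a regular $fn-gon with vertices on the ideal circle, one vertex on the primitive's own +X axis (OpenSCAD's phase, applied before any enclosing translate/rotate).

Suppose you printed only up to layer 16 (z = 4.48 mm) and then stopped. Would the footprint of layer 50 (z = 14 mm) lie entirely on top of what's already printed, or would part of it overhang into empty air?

Compare the two slices. At z = 4.48: the r=7 cylinder contributes a regular 24-gon of circumradius 7 (area = (24/2)·7.000²·sin(360°/24) = 152.19 mm²); the r=4 cylinder at (2, 10) gives a regular 24-gon of circumradius 4 (constant along its height) (area = (24/2)·4.000²·sin(360°/24) = 49.69 mm²); the cube at (-2.5, 1) (footprint 7×12.5) is included at this height (area 87.50 mm²); Combining (union): the regions partially overlap — summed areas 289.38 mm² minus the doubly-counted overlap 81.11 mm² gives 208.27 mm² — area = 208.27 mm². At z = 14: the cylinder does not reach this height (z outside [0, 13.5]); the r=4 cylinder at (2, 10) gives a regular 24-gon of circumradius 4 (constant along its height) (area = (24/2)·4.000²·sin(360°/24) = 49.69 mm²); the cube at (-2.5, 1) is not intersected at this z (z outside [0, 13]); Combining (union): only the r=4 cylinder at (2, 10) is present, so the union is just that shape — area = 49.69 mm². Checking containment: the cross-section at z = 14 is a subset of the cross-section at z = 4.48.

entirely on top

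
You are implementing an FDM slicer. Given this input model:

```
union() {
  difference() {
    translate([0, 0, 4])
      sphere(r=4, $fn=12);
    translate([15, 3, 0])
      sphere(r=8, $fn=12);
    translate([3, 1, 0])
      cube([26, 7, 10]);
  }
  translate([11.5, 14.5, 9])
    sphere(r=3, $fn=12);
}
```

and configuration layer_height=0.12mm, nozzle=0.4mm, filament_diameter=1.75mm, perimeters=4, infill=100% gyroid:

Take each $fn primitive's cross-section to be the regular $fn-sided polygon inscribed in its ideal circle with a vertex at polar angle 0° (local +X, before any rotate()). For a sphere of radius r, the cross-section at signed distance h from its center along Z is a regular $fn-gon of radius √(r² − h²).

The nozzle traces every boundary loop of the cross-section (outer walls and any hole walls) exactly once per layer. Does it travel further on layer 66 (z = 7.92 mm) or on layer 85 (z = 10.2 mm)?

layer 66 (z = 7.92 mm)

Layer 66 (z = 7.92): the r=4 sphere contributes a regular 12-gon of circumradius √(4²−3.92²) = 0.796 (perimeter = 2·12·0.796·sin(180°/12) = 4.94 mm); the r=8 sphere at (15, 3) slices to a regular 12-gon of circumradius 1.129 (√(r²−h²) with h=7.92 from center) (perimeter = 2·12·1.129·sin(180°/12) = 7.01 mm); the cube at (3, 1) (footprint 26×7) is included at this height (perimeter 66.00 mm); After the difference (first − rest): starting from the r=4 sphere, the r=8 sphere at (15, 3) misses the remaining region (no effect); the 26×7 cube at (3, 1) misses the remaining region (no effect) — boundary = 4.94 mm; the r=3 sphere at (11.5, 14.5) contributes a regular 12-gon of circumradius √(3²−1.08²) = 2.799 (perimeter = 2·12·2.799·sin(180°/12) = 17.39 mm); Merging all regions: the 2 present regions are separate (no shared area or edge), so areas and boundary lengths simply add and each stays a separate island — boundary = 22.33 mm. So its perimeter = 22.33 mm. Layer 85 (z = 10.2): the sphere is absent (|z−center|=6.200 > r=4); the sphere at (15, 3) is not intersected at this z (|z−center|=10.200 > r=8); the cube at (3, 1) does not reach this height (z outside [0, 10]); Subtracting the remaining from the first: the first operand is absent here, so nothing remains; the r=3 sphere at (11.5, 14.5) slices to a regular 12-gon of circumradius 2.750 (√(r²−h²) with h=1.2 from center) (perimeter = 2·12·2.750·sin(180°/12) = 17.08 mm); Combining (union): only the r=3 sphere at (11.5, 14.5) is present, so the union is just that shape — boundary = 17.08 mm. So its perimeter = 17.08 mm. Layer 66 is larger (22.33 vs 17.08 mm).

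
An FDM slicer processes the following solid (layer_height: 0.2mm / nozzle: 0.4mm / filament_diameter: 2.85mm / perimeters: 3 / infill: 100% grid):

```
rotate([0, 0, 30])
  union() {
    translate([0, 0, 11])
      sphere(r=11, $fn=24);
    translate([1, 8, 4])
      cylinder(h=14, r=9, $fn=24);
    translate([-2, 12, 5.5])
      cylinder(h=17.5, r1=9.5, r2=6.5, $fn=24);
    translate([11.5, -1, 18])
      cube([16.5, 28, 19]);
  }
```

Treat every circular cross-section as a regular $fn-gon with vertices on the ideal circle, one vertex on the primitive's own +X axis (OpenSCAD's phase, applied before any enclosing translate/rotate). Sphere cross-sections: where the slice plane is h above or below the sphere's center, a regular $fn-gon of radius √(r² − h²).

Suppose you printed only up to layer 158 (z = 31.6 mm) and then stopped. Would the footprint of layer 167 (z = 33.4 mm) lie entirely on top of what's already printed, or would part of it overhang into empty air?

Compare the two slices. At z = 31.6: the sphere is not intersected at this z (|z−center|=20.600 > r=11); the cylinder at (1, 8) is not intersected at this z (z outside [4, 18]); the cone at (-2, 12) is not intersected at this z (z outside [5.5, 23]); the 16.5×28 cube at (11.5, -1) contributes its full rectangle (area 462.00 mm²); Merging all regions: only the 16.5×28 cube at (11.5, -1) is present, so the union is just that shape — area = 462.00 mm²; (rotated 30° about Z; rotation is an isometry so areas/perimeters/island counts are preserved). At z = 33.4: the sphere is not intersected at this z (|z−center|=22.400 > r=11); the cylinder at (1, 8) is not intersected at this z (z outside [4, 18]); the cone at (-2, 12) does not reach this height (z outside [5.5, 23]); the cube at (11.5, -1) (footprint 16.5×28) is included at this height (area 462.00 mm²); Merging all regions: only the 16.5×28 cube at (11.5, -1) is present, so the union is just that shape — area = 462.00 mm²; (whole slice rotated 30° about Z — lengths, areas and connectivity unchanged). Checking containment: the cross-section at z = 33.4 is a subset of the cross-section at z = 31.6.

entirely on top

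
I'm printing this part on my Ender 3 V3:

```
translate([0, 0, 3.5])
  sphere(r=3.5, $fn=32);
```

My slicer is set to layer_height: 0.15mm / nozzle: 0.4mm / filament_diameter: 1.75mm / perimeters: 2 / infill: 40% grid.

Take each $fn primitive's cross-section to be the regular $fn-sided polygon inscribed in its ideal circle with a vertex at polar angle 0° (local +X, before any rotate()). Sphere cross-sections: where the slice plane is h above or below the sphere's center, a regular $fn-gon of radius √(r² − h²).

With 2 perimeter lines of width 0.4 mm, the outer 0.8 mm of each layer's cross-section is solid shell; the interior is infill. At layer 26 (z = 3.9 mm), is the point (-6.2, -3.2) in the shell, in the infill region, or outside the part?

outside

At z = 3.9 mm: the sphere: section is a regular 32-gon, circumradius = √(r²−h²) = √(3.5²−0.4²) = 3.477. Overall, the cross-section is a single solid region. The nearest boundary edge runs (-3.21, -1.33)→(-2.89, -1.93); distance from the point to it = 3.52 mm. The point is not inside any of the regions above, so it lies outside the cross-section (3.52 mm from the nearest boundary).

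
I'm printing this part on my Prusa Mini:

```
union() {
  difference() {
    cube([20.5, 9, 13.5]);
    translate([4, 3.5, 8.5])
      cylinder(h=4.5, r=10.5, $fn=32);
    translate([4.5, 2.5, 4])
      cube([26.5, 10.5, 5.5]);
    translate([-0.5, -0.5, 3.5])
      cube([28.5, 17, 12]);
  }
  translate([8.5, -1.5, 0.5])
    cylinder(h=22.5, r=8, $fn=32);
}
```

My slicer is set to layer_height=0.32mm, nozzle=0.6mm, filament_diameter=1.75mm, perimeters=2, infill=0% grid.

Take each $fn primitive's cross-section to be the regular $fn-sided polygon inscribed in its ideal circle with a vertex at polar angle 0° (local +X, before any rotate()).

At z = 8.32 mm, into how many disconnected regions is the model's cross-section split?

1

At z = 8.32 mm: the cube is present — its section is the full 20.5×9 rectangle; the cylinder at (4, 3.5) is not intersected at this z (z outside [8.5, 13]); the cube at (4.5, 2.5) (footprint 26.5×10.5) is included at this height; the cube at (-0.5, -0.5) is present — its section is the full 28.5×17 rectangle; After the difference (first − rest): starting from the 20.5×9 cube, the 26.5×10.5 cube at (4.5, 2.5) partially overlaps it — only the 104.00 mm² overlap (of its 278.25 mm²) is removed, clipping the outline; the 28.5×17 cube at (-0.5, -0.5) covers all of what remains (removes everything) — nothing remains; the cylinder at (8.5, -1.5): section is a regular 32-gon, circumradius r=8; Merging all regions: only the r=8 cylinder at (8.5, -1.5) is present, so the union is just that shape — 1 connected region. The result has 1 disconnected region.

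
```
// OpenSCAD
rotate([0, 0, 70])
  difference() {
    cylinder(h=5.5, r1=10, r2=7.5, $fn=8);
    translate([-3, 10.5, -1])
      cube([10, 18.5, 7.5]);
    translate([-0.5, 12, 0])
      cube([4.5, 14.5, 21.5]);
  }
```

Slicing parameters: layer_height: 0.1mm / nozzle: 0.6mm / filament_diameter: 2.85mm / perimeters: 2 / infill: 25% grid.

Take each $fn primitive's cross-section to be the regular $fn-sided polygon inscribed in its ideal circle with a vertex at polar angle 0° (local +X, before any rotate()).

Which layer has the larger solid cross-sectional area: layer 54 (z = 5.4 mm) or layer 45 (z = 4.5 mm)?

Layer 54 (z = 5.4): the cone: at t=0.982 of its height the radius interpolates to r₁+(r₂−r₁)t = 7.545, giving a regular 8-gon of that circumradius (area = (8/2)·7.545²·sin(360°/8) = 161.03 mm²); the 10×18.5 cube at (-3, 10.5) contributes its full rectangle (area 185.00 mm²); the 4.5×14.5 cube at (-0.5, 12) contributes its full rectangle (area 65.25 mm²); Taking the first minus the rest: starting from the cone (161.03 mm²), the 10×18.5 cube at (-3, 10.5) misses the remaining region (no effect); the 4.5×14.5 cube at (-0.5, 12) misses the remaining region (no effect) — area = 161.03 mm²; (rotated 70° about Z; rotation is an isometry so areas/perimeters/island counts are preserved). So its area = 161.03 mm². Layer 45 (z = 4.5): the cone contributes a regular 8-gon of circumradius 7.955 (interpolated between r1=10 and r2=7.5 at t=0.818) (area = (8/2)·7.955²·sin(360°/8) = 178.97 mm²); the 10×18.5 cube at (-3, 10.5) contributes its full rectangle (area 185.00 mm²); the 4.5×14.5 cube at (-0.5, 12) contributes its full rectangle (area 65.25 mm²); Taking the first minus the rest: starting from the cone (178.97 mm²), the 10×18.5 cube at (-3, 10.5) misses the remaining region (no effect); the 4.5×14.5 cube at (-0.5, 12) misses the remaining region (no effect) — area = 178.97 mm²; (whole slice rotated 70° about Z — lengths, areas and connectivity unchanged). So its area = 178.97 mm². Layer 45 is larger (178.97 vs 161.03 mm²).

layer 45 (z = 4.5 mm)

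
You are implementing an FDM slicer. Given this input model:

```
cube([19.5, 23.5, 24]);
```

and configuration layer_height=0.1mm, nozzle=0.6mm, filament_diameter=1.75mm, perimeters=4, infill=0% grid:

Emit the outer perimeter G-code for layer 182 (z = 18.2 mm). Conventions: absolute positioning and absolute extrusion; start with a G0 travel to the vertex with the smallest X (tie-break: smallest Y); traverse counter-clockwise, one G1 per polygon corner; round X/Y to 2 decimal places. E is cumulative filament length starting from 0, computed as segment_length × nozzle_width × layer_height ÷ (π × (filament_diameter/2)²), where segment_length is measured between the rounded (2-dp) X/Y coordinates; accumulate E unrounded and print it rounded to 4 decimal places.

G0 X0.00 Y0.00 Z18.20
G1 X19.50 Y0.00 E0.4864
G1 X19.50 Y23.50 E1.0726
G1 X0.00 Y23.50 E1.5591
G1 X0.00 Y0.00 E2.1453

At z = 18.2 mm: the cube (footprint 19.5×23.5) is included at this height. The outline is a single polygon with 4 vertices. Extrusion per mm of travel: 0.6 × 0.1 / (π × 0.875²) = 0.024945. Accumulating E over each segment gives final E = 2.1453.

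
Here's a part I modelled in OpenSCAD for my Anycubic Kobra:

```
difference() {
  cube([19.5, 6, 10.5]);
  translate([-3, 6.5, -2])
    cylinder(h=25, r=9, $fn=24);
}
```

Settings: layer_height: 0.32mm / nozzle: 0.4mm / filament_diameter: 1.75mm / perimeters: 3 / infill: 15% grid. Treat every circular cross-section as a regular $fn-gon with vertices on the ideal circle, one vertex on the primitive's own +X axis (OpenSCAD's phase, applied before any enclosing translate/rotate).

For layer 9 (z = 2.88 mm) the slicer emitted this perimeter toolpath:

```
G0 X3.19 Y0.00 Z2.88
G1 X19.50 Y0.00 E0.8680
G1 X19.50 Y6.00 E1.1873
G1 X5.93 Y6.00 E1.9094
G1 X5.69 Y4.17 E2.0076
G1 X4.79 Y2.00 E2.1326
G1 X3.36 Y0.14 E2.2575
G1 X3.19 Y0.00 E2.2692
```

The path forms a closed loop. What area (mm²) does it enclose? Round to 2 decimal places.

86.96 mm²

Apply the shoelace formula to the sequence of (X, Y) vertices; enclosed area = 86.96 mm².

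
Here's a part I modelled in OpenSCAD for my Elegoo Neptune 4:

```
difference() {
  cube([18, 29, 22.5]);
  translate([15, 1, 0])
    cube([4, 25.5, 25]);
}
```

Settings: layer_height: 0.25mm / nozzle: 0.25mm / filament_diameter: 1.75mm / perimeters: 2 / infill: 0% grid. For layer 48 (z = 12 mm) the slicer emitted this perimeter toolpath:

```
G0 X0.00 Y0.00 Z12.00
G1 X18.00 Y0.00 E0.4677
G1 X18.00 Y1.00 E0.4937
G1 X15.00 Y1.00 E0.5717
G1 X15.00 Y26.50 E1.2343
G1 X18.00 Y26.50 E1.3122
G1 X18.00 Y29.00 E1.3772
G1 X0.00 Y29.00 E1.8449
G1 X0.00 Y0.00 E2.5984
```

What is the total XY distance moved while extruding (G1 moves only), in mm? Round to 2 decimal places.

100.00 mm

Sum the Euclidean lengths of each G1 segment: total = 100.00 mm.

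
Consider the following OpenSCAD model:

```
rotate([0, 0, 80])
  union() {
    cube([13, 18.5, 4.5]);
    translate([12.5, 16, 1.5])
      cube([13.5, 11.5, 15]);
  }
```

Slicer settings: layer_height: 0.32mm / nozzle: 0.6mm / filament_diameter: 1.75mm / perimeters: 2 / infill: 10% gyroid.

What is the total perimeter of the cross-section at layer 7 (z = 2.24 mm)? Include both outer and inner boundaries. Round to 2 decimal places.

At z = 2.24 mm: the 13×18.5 cube contributes its full rectangle (perimeter 63.00 mm); the 13.5×11.5 cube at (12.5, 16) contributes its full rectangle (perimeter 50.00 mm); Combining (union): the regions partially overlap (shared area 1.25 mm²), so the edge portions inside another operand are dropped and the merged outline is re-measured after clipping — boundary = 107.00 mm; (whole slice rotated 80° about Z — lengths, areas and connectivity unchanged). Overall, the cross-section is a single solid region. Total boundary length (outer) = 107.00 mm.

107.00 mm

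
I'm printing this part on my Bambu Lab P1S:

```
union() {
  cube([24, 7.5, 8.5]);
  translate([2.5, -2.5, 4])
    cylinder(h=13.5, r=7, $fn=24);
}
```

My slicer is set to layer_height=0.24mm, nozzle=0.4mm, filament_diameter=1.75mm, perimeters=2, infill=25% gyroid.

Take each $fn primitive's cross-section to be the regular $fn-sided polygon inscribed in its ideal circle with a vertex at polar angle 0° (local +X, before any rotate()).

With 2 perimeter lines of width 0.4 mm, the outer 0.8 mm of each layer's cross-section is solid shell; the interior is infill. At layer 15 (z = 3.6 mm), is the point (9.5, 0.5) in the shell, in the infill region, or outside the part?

At z = 3.6 mm: the 24×7.5 cube contributes its full rectangle; the cylinder at (2.5, -2.5) is not intersected at this z (z outside [4, 17.5]); Taking the union: only the 24×7.5 cube is present, so the union is just that shape — 1 connected region. Overall, the cross-section is a single solid region. The nearest boundary edge runs (0.00, 0.00)→(24.00, 0.00); distance from the point to it = 0.50 mm. The point is inside the cross-section, 0.50 mm from the nearest boundary — within the 0.8 mm shell band (2 × 0.4).

shell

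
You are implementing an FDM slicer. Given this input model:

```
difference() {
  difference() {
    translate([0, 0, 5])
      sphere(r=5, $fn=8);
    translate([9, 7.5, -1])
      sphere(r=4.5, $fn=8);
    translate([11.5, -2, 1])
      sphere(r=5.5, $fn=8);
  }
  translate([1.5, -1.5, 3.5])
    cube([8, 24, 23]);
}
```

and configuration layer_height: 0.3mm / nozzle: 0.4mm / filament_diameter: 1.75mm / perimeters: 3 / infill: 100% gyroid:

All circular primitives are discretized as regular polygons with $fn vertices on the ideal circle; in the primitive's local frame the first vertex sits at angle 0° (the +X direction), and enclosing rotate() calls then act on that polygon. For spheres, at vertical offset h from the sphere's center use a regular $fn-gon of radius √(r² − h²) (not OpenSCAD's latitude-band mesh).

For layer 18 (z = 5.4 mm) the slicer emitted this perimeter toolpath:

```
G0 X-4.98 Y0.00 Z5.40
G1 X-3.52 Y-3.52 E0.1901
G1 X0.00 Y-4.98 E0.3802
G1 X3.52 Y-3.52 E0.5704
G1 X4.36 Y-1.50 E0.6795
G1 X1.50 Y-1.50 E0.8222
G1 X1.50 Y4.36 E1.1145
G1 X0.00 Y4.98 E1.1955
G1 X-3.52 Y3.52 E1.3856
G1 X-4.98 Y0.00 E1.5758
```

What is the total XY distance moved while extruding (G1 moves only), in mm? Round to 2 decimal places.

31.58 mm

Sum the Euclidean lengths of each G1 segment: total = 31.58 mm.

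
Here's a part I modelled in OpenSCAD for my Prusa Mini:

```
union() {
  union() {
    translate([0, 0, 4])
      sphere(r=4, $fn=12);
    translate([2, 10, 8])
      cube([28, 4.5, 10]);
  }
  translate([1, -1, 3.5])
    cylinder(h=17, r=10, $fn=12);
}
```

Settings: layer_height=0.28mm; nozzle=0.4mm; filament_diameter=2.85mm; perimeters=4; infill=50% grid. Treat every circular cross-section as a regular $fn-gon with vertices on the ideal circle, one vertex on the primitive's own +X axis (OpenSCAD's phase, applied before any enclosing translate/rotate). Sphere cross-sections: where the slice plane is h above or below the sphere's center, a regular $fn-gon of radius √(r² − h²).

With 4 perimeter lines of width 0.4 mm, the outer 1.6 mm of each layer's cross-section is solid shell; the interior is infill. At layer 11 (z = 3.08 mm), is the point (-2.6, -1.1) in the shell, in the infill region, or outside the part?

shell

At z = 3.08 mm: the r=4 sphere contributes a regular 12-gon of circumradius √(4²−0.92²) = 3.893; the cube at (2, 10) is not intersected at this z (z outside [8, 18]); Combining (union): only the r=4 sphere is present, so the union is just that shape — 1 connected region; the cylinder at (1, -1) is not intersected at this z (z outside [3.5, 20.5]); Merging all regions: only that combined region is present, so the union is just that shape — 1 connected region. Overall, the cross-section is a single solid region. The nearest boundary edge runs (-3.89, 0.00)→(-3.37, -1.95); distance from the point to it = 0.96 mm. The point is inside the cross-section, 0.96 mm from the nearest boundary — within the 1.6 mm shell band (4 × 0.4).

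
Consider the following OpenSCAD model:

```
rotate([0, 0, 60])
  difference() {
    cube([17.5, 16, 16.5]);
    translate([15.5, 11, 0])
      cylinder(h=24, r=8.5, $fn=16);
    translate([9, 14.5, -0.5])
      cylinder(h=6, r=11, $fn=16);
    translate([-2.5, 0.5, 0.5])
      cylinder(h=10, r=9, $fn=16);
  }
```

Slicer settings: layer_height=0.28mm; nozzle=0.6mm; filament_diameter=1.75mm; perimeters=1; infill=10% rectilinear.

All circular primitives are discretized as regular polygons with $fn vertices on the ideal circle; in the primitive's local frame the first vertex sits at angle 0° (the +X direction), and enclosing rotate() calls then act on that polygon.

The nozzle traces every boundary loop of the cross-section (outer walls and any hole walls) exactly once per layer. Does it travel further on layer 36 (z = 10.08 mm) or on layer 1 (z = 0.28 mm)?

layer 36 (z = 10.08 mm)

Layer 36 (z = 10.08): the cube is present — its section is the full 17.5×16 rectangle (perimeter 67.00 mm); the r=8.5 cylinder at (15.5, 11) gives a regular 16-gon of circumradius 8.5 (constant along its height) (perimeter = 2·16·8.500·sin(180°/16) = 53.06 mm); the cylinder at (9, 14.5) does not reach this height (z outside [-0.5, 5.5]); the cylinder at (-2.5, 0.5): section is a regular 16-gon, circumradius r=9 (perimeter = 2·16·9.000·sin(180°/16) = 56.19 mm); After the difference (first − rest): starting from the 17.5×16 cube, the r=8.5 cylinder at (15.5, 11) partially overlaps it — only the 121.20 mm² overlap (of its 221.19 mm²) is removed, clipping the outline; the r=9 cylinder at (-2.5, 0.5) partially overlaps it — only the 43.34 mm² overlap (of its 247.98 mm²) is removed, clipping the outline — boundary = 62.54 mm; (rotated 60° about Z; rotation is an isometry so areas/perimeters/island counts are preserved). So its perimeter = 62.54 mm. Layer 1 (z = 0.28): the cube (footprint 17.5×16) is included at this height (perimeter 67.00 mm); the cylinder at (15.5, 11): section is a regular 16-gon, circumradius r=8.5 (perimeter = 2·16·8.500·sin(180°/16) = 53.06 mm); the cylinder at (9, 14.5): section is a regular 16-gon, circumradius r=11 (perimeter = 2·16·11.000·sin(180°/16) = 68.67 mm); the cylinder at (-2.5, 0.5) is absent (z outside [0.5, 10.5]); Subtracting the remaining from the first: starting from the 17.5×16 cube, the r=8.5 cylinder at (15.5, 11) partially overlaps it — only the 121.20 mm² overlap (of its 221.19 mm²) is removed, clipping the outline; the r=11 cylinder at (9, 14.5) partially overlaps it — only the 86.82 mm² overlap (of its 370.44 mm²) is removed, clipping the outline — boundary = 48.61 mm; (whole slice rotated 60° about Z — lengths, areas and connectivity unchanged). So its perimeter = 48.61 mm. Layer 36 is larger (62.54 vs 48.61 mm).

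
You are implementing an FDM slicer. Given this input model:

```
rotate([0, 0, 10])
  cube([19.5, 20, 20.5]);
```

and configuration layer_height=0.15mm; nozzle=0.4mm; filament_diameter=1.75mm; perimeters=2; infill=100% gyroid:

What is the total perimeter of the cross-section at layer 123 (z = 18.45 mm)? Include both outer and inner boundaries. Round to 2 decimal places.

79.00 mm

At z = 18.45 mm: the 19.5×20 cube contributes its full rectangle (perimeter 79.00 mm); (rotated 10° about Z; rotation is an isometry so areas/perimeters/island counts are preserved). Overall, the cross-section is a single solid region. Total boundary length (outer) = 79.00 mm.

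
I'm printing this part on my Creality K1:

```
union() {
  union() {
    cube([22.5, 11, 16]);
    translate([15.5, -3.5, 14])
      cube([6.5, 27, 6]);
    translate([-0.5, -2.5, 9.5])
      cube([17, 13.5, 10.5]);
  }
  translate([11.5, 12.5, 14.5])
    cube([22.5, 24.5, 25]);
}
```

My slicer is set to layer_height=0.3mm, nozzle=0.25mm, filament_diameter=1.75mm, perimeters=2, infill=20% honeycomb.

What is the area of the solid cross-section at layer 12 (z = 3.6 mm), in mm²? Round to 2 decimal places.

At z = 3.6 mm: the cube is present — its section is the full 22.5×11 rectangle (area 247.50 mm²); the cube at (15.5, -3.5) is absent (z outside [14, 20]); the cube at (-0.5, -2.5) does not reach this height (z outside [9.5, 20]); Combining (union): only the 22.5×11 cube is present, so the union is just that shape — area = 247.50 mm²; the cube at (11.5, 12.5) is not intersected at this z (z outside [14.5, 39.5]); Merging all regions: only that combined region is present, so the union is just that shape — area = 247.50 mm². Overall, the cross-section is a single solid region. Net area = 247.50 mm².

247.50 mm²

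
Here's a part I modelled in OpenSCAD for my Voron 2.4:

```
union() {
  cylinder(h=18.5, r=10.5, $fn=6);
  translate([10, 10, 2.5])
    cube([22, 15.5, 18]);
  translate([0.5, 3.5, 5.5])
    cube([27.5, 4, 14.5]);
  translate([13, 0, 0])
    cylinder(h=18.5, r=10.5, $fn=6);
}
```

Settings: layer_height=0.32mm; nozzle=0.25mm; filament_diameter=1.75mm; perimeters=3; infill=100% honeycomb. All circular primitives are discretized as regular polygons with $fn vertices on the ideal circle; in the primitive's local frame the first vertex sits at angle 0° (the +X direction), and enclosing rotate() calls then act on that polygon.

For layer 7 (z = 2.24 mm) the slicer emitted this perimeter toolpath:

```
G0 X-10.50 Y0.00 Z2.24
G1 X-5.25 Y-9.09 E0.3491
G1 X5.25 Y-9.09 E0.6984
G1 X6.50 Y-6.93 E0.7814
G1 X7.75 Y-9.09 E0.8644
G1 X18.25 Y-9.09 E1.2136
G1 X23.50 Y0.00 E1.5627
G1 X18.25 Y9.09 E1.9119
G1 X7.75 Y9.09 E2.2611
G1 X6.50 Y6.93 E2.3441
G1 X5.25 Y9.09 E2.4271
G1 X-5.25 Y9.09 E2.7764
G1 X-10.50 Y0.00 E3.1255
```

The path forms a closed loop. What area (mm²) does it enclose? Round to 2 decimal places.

Apply the shoelace formula to the sequence of (X, Y) vertices; enclosed area = 517.27 mm².

517.27 mm²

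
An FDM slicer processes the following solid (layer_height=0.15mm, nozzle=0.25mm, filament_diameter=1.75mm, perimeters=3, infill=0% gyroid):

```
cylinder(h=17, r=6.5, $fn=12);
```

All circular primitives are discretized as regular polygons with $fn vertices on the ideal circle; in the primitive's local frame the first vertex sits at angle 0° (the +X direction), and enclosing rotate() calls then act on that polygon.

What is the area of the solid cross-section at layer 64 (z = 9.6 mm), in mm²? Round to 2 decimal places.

At z = 9.6 mm: the cylinder: section is a regular 12-gon, circumradius r=6.5 (area = (12/2)·6.500²·sin(360°/12) = 126.75 mm²). Overall, the cross-section is a single solid region. Net area = 126.75 mm².

126.75 mm²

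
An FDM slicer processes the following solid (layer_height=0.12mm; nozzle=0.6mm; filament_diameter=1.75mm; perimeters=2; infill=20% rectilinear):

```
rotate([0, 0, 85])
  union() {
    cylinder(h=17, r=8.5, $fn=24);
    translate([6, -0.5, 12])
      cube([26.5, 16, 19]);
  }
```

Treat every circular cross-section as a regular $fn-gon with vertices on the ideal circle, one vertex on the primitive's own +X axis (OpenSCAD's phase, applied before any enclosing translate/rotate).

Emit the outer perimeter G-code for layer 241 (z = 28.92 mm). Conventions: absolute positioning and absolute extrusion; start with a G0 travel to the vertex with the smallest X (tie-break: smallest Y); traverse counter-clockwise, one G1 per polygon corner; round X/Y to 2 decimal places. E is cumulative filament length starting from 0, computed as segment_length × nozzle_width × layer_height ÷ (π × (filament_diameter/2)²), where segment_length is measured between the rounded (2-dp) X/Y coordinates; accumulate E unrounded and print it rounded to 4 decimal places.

At z = 28.92 mm: the cylinder is not intersected at this z (z outside [0, 17]); the 26.5×16 cube at (6, -0.5) contributes its full rectangle; Merging all regions: only the 26.5×16 cube at (6, -0.5) is present, so the union is just that shape — 1 connected region; (rotated 85° about Z; rotation is an isometry so areas/perimeters/island counts are preserved). The outline is a single polygon with 4 vertices. Extrusion per mm of travel: 0.6 × 0.12 / (π × 0.875²) = 0.029934. Accumulating E over each segment gives final E = 2.5445.

G0 X-14.92 Y7.33 Z28.92
G1 X1.02 Y5.93 E0.4790
G1 X3.33 Y32.33 E1.2723
G1 X-12.61 Y33.73 E1.7513
G1 X-14.92 Y7.33 E2.5445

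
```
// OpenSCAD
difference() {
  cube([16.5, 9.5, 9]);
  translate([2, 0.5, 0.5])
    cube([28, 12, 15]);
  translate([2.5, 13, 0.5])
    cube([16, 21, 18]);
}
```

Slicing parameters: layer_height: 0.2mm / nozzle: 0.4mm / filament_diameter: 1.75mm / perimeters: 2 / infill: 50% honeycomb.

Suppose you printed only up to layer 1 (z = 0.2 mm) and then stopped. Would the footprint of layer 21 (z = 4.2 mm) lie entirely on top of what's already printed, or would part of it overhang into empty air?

entirely on top

Compare the two slices. At z = 0.2: the cube is present — its section is the full 16.5×9.5 rectangle (area 156.75 mm²); the cube at (2, 0.5) does not reach this height (z outside [0.5, 15.5]); the cube at (2.5, 13) is absent (z outside [0.5, 18.5]); Subtracting the remaining from the first: none of the subtracted shapes is present at this height, so the 16.5×9.5 cube is unchanged — area = 156.75 mm². At z = 4.2: the cube is present — its section is the full 16.5×9.5 rectangle (area 156.75 mm²); the 28×12 cube at (2, 0.5) contributes its full rectangle (area 336.00 mm²); the 16×21 cube at (2.5, 13) contributes its full rectangle (area 336.00 mm²); Subtracting the remaining from the first: starting from the 16.5×9.5 cube (156.75 mm²), the 28×12 cube at (2, 0.5) partially overlaps it — only the 130.50 mm² overlap (of its 336.00 mm²) is removed, clipping the outline; the 16×21 cube at (2.5, 13) misses the remaining region (no effect) — area = 26.25 mm². Checking containment: the cross-section at z = 4.2 is a subset of the cross-section at z = 0.2.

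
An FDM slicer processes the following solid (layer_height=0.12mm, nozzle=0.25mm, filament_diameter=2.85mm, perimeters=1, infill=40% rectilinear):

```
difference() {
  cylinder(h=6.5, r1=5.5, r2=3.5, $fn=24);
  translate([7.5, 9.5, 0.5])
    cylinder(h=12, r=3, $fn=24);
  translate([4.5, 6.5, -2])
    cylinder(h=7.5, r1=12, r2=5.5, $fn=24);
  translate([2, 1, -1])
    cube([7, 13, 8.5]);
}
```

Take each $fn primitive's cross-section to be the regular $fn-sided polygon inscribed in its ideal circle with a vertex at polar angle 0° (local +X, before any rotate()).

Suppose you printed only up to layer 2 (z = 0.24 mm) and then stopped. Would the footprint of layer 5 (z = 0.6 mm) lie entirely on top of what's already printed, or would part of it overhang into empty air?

Compare the two slices. At z = 0.24: the cone contributes a regular 24-gon of circumradius 5.426 (interpolated between r1=5.5 and r2=3.5 at t=0.037) (area = (24/2)·5.426²·sin(360°/24) = 91.45 mm²); the cylinder at (7.5, 9.5) is absent (z outside [0.5, 12.5]); the cone at (4.5, 6.5) contributes a regular 24-gon of circumradius 10.059 (interpolated between r1=12 and r2=5.5 at t=0.299) (area = (24/2)·10.059²·sin(360°/24) = 314.24 mm²); the 7×13 cube at (2, 1) contributes its full rectangle (area 91.00 mm²); Subtracting the remaining from the first: starting from the cone (91.45 mm²), the cone at (4.5, 6.5) partially overlaps it — only the 62.82 mm² overlap (of its 314.24 mm²) is removed, clipping the outline; the 7×13 cube at (2, 1) misses the remaining region (no effect) — area = 28.62 mm². At z = 0.6: the cone (r1=5.5→r2=3.5) has section circumradius 5.315 here — a regular 24-gon (area = (24/2)·5.315²·sin(360°/24) = 87.75 mm²); the r=3 cylinder at (7.5, 9.5) gives a regular 24-gon of circumradius 3 (constant along its height) (area = (24/2)·3.000²·sin(360°/24) = 27.95 mm²); the cone at (4.5, 6.5) (r1=12→r2=5.5) has section circumradius 9.747 here — a regular 24-gon (area = (24/2)·9.747²·sin(360°/24) = 295.05 mm²); the cube at (2, 1) is present — its section is the full 7×13 rectangle (area 91.00 mm²); Subtracting the remaining from the first: starting from the cone (87.75 mm²), the r=3 cylinder at (7.5, 9.5) misses the remaining region (no effect); the cone at (4.5, 6.5) partially overlaps it — only the 57.40 mm² overlap (of its 295.05 mm²) is removed, clipping the outline; the 7×13 cube at (2, 1) misses the remaining region (no effect) — area = 30.35 mm². Checking containment: at z = 0.6 the cross-section extends beyond the z = 0.24 cross-section by about 3.45 mm².

part overhangs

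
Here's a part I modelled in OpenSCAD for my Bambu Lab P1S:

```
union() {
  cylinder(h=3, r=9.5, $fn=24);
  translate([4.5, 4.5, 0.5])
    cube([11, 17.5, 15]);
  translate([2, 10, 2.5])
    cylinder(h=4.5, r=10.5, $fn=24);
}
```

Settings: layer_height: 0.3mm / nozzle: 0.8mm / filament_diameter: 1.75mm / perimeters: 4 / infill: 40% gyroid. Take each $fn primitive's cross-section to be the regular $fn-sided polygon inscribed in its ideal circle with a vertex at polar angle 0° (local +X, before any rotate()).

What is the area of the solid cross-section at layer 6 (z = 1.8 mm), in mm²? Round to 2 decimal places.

464.13 mm²

At z = 1.8 mm: the r=9.5 cylinder contributes a regular 24-gon of circumradius 9.5 (area = (24/2)·9.500²·sin(360°/24) = 280.30 mm²); the cube at (4.5, 4.5) (footprint 11×17.5) is included at this height (area 192.50 mm²); the cylinder at (2, 10) does not reach this height (z outside [2.5, 7]); Taking the union: the regions partially overlap — summed areas 472.80 mm² minus the doubly-counted overlap 8.67 mm² gives 464.13 mm² — area = 464.13 mm². Overall, the cross-section is a single solid region. Net area = 464.13 mm².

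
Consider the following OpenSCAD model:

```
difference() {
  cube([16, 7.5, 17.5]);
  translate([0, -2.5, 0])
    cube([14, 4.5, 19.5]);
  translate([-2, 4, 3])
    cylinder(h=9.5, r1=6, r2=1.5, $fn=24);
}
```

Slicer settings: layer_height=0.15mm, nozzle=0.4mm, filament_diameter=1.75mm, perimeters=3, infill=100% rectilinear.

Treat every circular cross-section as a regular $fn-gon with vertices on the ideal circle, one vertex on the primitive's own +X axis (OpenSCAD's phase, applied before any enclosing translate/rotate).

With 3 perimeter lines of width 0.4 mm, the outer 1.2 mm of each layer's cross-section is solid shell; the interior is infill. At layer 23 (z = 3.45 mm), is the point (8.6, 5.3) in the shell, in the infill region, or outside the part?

At z = 3.45 mm: the 16×7.5 cube contributes its full rectangle; the cube at (0, -2.5) (footprint 14×4.5) is included at this height; the cone at (-2, 4) (r1=6→r2=1.5) has section circumradius 5.787 here — a regular 24-gon; After the difference (first − rest): starting from the 16×7.5 cube, the 14×4.5 cube at (0, -2.5) partially overlaps it — only the 28.00 mm² overlap (of its 63.00 mm²) is removed, clipping the outline; the cone at (-2, 4) partially overlaps it — only the 19.09 mm² overlap (of its 104.01 mm²) is removed, clipping the outline — 1 connected region. Overall, the cross-section is a single solid region. The nearest boundary edge runs (2.55, 7.50)→(16.00, 7.50); distance from the point to it = 2.20 mm. The point is inside the cross-section and 2.20 mm from the nearest boundary — more than the 1.2 mm shell width (3 × 0.4), so it's in the infill interior.

infill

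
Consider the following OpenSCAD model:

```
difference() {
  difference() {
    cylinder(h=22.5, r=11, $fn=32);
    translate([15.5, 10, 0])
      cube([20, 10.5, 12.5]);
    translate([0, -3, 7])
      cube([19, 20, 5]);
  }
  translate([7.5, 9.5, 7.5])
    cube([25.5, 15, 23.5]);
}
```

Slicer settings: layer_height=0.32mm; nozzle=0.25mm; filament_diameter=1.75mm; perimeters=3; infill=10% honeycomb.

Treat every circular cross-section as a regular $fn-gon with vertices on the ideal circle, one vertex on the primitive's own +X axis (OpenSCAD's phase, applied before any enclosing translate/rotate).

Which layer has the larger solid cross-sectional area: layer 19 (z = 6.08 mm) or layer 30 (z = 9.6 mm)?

layer 19 (z = 6.08 mm)

Layer 19 (z = 6.08): the r=11 cylinder gives a regular 32-gon of circumradius 11 (constant along its height) (area = (32/2)·11.000²·sin(360°/32) = 377.69 mm²); the 20×10.5 cube at (15.5, 10) contributes its full rectangle (area 210.00 mm²); the cube at (0, -3) is absent (z outside [7, 12]); Taking the first minus the rest: starting from the r=11 cylinder (377.69 mm²), the 20×10.5 cube at (15.5, 10) misses the remaining region (no effect) — area = 377.69 mm²; the cube at (7.5, 9.5) is absent (z outside [7.5, 31]); Taking the first minus the rest: none of the subtracted shapes is present at this height, so that combined region is unchanged — area = 377.69 mm². So its area = 377.69 mm². Layer 30 (z = 9.6): the r=11 cylinder gives a regular 32-gon of circumradius 11 (constant along its height) (area = (32/2)·11.000²·sin(360°/32) = 377.69 mm²); the 20×10.5 cube at (15.5, 10) contributes its full rectangle (area 210.00 mm²); the cube at (0, -3) is present — its section is the full 19×20 rectangle (area 380.00 mm²); Subtracting the remaining from the first: starting from the r=11 cylinder (377.69 mm²), the 20×10.5 cube at (15.5, 10) misses the remaining region (no effect); the 19×20 cube at (0, -3) partially overlaps it — only the 126.91 mm² overlap (of its 380.00 mm²) is removed, clipping the outline — area = 250.79 mm²; the 25.5×15 cube at (7.5, 9.5) contributes its full rectangle (area 382.50 mm²); Taking the first minus the rest: starting from that combined region (250.79 mm²), the 25.5×15 cube at (7.5, 9.5) misses the remaining region (no effect) — area = 250.79 mm². So its area = 250.79 mm². Layer 19 is larger (377.69 vs 250.79 mm²).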